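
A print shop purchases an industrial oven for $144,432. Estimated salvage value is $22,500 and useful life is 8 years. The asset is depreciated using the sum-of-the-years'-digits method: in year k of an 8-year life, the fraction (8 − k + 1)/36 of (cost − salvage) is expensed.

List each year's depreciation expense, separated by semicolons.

Depreciable base = $144,432 − $22,500 = $121,932.
Sum of the years' digits = 8+7+6+5+4+3+2+1 = 36.
Year 1: $121,932 × 8/36 = $27,096. Book value $117,336.
Year 2: $121,932 × 7/36 = $23,709. Book value $93,627.
Year 3: $121,932 × 6/36 = $20,322. Book value $73,305.
Year 4: $121,932 × 5/36 = $16,935. Book value $56,370.
Year 5: $121,932 × 4/36 = $13,548. Book value $42,822.
Year 6: $121,932 × 3/36 = $10,161. Book value $32,661.
Year 7: $121,932 × 2/36 = $6,774. Book value $25,887.
Year 8: $121,932 × 1/36 = $3,387. Book value $22,500.

$27,096; $23,709; $20,322; $16,935; $13,548; $10,161; $6,774; $3,387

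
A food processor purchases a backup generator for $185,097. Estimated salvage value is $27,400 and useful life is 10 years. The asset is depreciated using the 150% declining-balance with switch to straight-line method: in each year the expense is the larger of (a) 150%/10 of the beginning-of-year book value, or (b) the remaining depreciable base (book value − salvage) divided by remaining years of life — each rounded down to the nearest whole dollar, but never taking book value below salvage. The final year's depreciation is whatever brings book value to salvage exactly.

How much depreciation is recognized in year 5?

Depreciable base = $185,097 − $27,400 = $157,697.
Year 1: DB = ⌊$185,097 × 150%/10⌋ = $27,764; SL = ⌊$157,697/10⌋ = $15,769 → take DB $27,764. Book value $157,333.
Year 2: DB = ⌊$157,333 × 150%/10⌋ = $23,599; SL = ⌊$129,933/9⌋ = $14,437 → take DB $23,599. Book value $133,734.
Year 3: DB = ⌊$133,734 × 150%/10⌋ = $20,060; SL = ⌊$106,334/8⌋ = $13,291 → take DB $20,060. Book value $113,674.
Year 4: DB = ⌊$113,674 × 150%/10⌋ = $17,051; SL = ⌊$86,274/7⌋ = $12,324 → take DB $17,051. Book value $96,623.
Year 5: DB = ⌊$96,623 × 150%/10⌋ = $14,493; SL = ⌊$69,223/6⌋ = $11,537 → take DB $14,493. Book value $82,130.

$14,493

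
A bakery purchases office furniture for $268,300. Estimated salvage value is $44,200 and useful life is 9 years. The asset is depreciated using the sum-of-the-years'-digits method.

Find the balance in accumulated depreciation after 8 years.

Depreciable base = $268,300 − $44,200 = $224,100.
Sum of the years' digits = 9+8+7+6+5+4+3+2+1 = 45.
Year 1: $224,100 × 9/45 = $44,820. Book value $223,480.
Year 2: $224,100 × 8/45 = $39,840. Book value $183,640.
Year 3: $224,100 × 7/45 = $34,860. Book value $148,780.
Year 4: $224,100 × 6/45 = $29,880. Book value $118,900.
Year 5: $224,100 × 5/45 = $24,900. Book value $94,000.
Year 6: $224,100 × 4/45 = $19,920. Book value $74,080.
Year 7: $224,100 × 3/45 = $14,940. Book value $59,140.
Year 8: $224,100 × 2/45 = $9,960. Book value $49,180.
Accumulated through year 8 = $268,300 − $49,180 = $219,120.

$219,120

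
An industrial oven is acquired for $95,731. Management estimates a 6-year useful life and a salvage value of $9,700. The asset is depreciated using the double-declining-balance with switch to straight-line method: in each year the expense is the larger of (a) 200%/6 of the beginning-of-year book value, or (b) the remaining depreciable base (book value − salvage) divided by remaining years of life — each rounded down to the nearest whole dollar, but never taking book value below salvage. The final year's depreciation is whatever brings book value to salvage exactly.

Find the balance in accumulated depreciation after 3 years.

Depreciable base = $95,731 − $9,700 = $86,031.
Year 1: DB = ⌊$95,731 × 200%/6⌋ = $31,910; SL = ⌊$86,031/6⌋ = $14,338 → take DB $31,910. Book value $63,821.
Year 2: DB = ⌊$63,821 × 200%/6⌋ = $21,273; SL = ⌊$54,121/5⌋ = $10,824 → take DB $21,273. Book value $42,548.
Year 3: DB = ⌊$42,548 × 200%/6⌋ = $14,182; SL = ⌊$32,848/4⌋ = $8,212 → take DB $14,182. Book value $28,366.
Accumulated through year 3 = $95,731 − $28,366 = $67,365.

$67,365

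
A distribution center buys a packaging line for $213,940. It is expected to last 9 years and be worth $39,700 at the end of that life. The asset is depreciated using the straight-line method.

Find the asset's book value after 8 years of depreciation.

Depreciable base = $213,940 − $39,700 = $174,240.
Annual expense = $174,240 / 9 = $19,360.
End of year 1: book value $194,580.
End of year 2: book value $175,220.
End of year 3: book value $155,860.
End of year 4: book value $136,500.
End of year 5: book value $117,140.
End of year 6: book value $97,780.
End of year 7: book value $78,420.
End of year 8: book value $59,060.

$59,060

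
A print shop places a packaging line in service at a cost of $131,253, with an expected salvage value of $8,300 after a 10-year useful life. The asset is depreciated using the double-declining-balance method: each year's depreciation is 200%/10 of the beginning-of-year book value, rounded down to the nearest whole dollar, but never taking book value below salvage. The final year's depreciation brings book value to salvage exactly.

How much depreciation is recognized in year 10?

Depreciable base = $131,253 − $8,300 = $122,953.
Year 1: ⌊$131,253 × 200%/10⌋ = $26,250. Book value $105,003.
Year 2: ⌊$105,003 × 200%/10⌋ = $21,000. Book value $84,003.
Year 3: ⌊$84,003 × 200%/10⌋ = $16,800. Book value $67,203.
Year 4: ⌊$67,203 × 200%/10⌋ = $13,440. Book value $53,763.
Year 5: ⌊$53,763 × 200%/10⌋ = $10,752. Book value $43,011.
Year 6: ⌊$43,011 × 200%/10⌋ = $8,602. Book value $34,409.
Year 7: ⌊$34,409 × 200%/10⌋ = $6,881. Book value $27,528.
Year 8: ⌊$27,528 × 200%/10⌋ = $5,505. Book value $22,023.
Year 9: ⌊$22,023 × 200%/10⌋ = $4,404. Book value $17,619.
Year 10 (final): $17,619 − $8,300 = $9,319. Book value $8,300.

$9,319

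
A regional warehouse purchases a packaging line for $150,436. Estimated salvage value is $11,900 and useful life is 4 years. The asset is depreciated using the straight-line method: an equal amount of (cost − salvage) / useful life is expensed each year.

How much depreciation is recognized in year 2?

$34,634

Depreciable base = $150,436 − $11,900 = $138,536.
Annual expense = $138,536 / 4 = $34,634.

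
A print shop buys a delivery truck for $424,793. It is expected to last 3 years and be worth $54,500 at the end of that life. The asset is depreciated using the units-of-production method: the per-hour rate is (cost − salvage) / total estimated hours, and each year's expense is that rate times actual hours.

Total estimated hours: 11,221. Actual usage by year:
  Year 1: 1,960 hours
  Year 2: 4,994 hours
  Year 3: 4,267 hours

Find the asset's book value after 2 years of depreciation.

$195,311

Depreciable base = $424,793 − $54,500 = $370,293.
Rate = $370,293 / 11,221 hours = $33 per hour.
Year 1: 1,960 × $33 = $64,680. Book value $360,113.
Year 2: 4,994 × $33 = $164,802. Book value $195,311.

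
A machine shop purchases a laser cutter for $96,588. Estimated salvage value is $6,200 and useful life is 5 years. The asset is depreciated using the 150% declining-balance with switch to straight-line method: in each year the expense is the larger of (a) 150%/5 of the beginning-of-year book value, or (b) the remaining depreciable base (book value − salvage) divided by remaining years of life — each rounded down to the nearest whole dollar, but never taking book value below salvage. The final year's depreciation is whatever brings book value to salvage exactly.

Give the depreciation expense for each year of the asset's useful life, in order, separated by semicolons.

$28,976; $20,283; $14,198; $13,465; $13,466

Depreciable base = $96,588 − $6,200 = $90,388.
Year 1: DB = ⌊$96,588 × 150%/5⌋ = $28,976; SL = ⌊$90,388/5⌋ = $18,077 → take DB $28,976. Book value $67,612.
Year 2: DB = ⌊$67,612 × 150%/5⌋ = $20,283; SL = ⌊$61,412/4⌋ = $15,353 → take DB $20,283. Book value $47,329.
Year 3: DB = ⌊$47,329 × 150%/5⌋ = $14,198; SL = ⌊$41,129/3⌋ = $13,709 → take DB $14,198. Book value $33,131.
Year 4: DB = ⌊$33,131 × 150%/5⌋ = $9,939; SL = ⌊$26,931/2⌋ = $13,465 → take SL $13,465. Book value $19,666.
Year 5 (final): $19,666 − $6,200 = $13,466. Book value $6,200.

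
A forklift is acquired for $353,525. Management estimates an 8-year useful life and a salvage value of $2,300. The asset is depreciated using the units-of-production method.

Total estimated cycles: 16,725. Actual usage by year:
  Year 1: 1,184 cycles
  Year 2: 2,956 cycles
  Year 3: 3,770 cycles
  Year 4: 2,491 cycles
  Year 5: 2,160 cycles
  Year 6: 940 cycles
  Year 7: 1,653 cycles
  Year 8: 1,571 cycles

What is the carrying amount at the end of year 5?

$89,744

Depreciable base = $353,525 − $2,300 = $351,225.
Rate = $351,225 / 16,725 cycles = $21 per cycle.
Year 1: 1,184 × $21 = $24,864. Book value $328,661.
Year 2: 2,956 × $21 = $62,076. Book value $266,585.
Year 3: 3,770 × $21 = $79,170. Book value $187,415.
Year 4: 2,491 × $21 = $52,311. Book value $135,104.
Year 5: 2,160 × $21 = $45,360. Book value $89,744.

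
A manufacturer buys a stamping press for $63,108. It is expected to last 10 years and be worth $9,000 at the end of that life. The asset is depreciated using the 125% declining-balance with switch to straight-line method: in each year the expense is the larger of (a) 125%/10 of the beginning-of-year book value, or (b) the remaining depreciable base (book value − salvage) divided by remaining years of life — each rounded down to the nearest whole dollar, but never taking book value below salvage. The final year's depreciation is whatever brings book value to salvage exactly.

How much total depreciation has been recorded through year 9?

$49,442

Depreciable base = $63,108 − $9,000 = $54,108.
Year 1: DB = ⌊$63,108 × 125%/10⌋ = $7,888; SL = ⌊$54,108/10⌋ = $5,410 → take DB $7,888. Book value $55,220.
Year 2: DB = ⌊$55,220 × 125%/10⌋ = $6,902; SL = ⌊$46,220/9⌋ = $5,135 → take DB $6,902. Book value $48,318.
Year 3: DB = ⌊$48,318 × 125%/10⌋ = $6,039; SL = ⌊$39,318/8⌋ = $4,914 → take DB $6,039. Book value $42,279.
Year 4: DB = ⌊$42,279 × 125%/10⌋ = $5,284; SL = ⌊$33,279/7⌋ = $4,754 → take DB $5,284. Book value $36,995.
Year 5: DB = ⌊$36,995 × 125%/10⌋ = $4,624; SL = ⌊$27,995/6⌋ = $4,665 → take SL $4,665. Book value $32,330.
Year 6: DB = ⌊$32,330 × 125%/10⌋ = $4,041; SL = ⌊$23,330/5⌋ = $4,666 → take SL $4,666. Book value $27,664.
Year 7: DB = ⌊$27,664 × 125%/10⌋ = $3,458; SL = ⌊$18,664/4⌋ = $4,666 → take SL $4,666. Book value $22,998.
Year 8: DB = ⌊$22,998 × 125%/10⌋ = $2,874; SL = ⌊$13,998/3⌋ = $4,666 → take SL $4,666. Book value $18,332.
Year 9: DB = ⌊$18,332 × 125%/10⌋ = $2,291; SL = ⌊$9,332/2⌋ = $4,666 → take SL $4,666. Book value $13,666.
Accumulated through year 9 = $63,108 − $13,666 = $49,442.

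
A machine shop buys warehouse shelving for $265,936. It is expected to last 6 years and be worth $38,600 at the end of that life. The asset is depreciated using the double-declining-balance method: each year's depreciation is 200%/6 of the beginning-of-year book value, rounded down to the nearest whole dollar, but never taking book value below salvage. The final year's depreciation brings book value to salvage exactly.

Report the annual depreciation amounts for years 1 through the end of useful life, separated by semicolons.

$88,645; $59,097; $39,398; $26,265; $13,931; $0

Depreciable base = $265,936 − $38,600 = $227,336.
Year 1: ⌊$265,936 × 200%/6⌋ = $88,645. Book value $177,291.
Year 2: ⌊$177,291 × 200%/6⌋ = $59,097. Book value $118,194.
Year 3: ⌊$118,194 × 200%/6⌋ = $39,398. Book value $78,796.
Year 4: ⌊$78,796 × 200%/6⌋ = $26,265. Book value $52,531.
Year 5: ⌊$52,531 × 200%/6⌋ = $17,510, capped at $13,931. Book value $38,600.
Year 6 (final): $38,600 − $38,600 = $0. Book value $38,600.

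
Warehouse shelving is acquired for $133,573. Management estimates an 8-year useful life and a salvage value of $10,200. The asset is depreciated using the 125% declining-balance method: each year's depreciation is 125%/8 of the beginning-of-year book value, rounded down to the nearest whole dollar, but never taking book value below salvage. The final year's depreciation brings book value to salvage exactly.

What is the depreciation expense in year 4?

Depreciable base = $133,573 − $10,200 = $123,373.
Year 1: ⌊$133,573 × 125%/8⌋ = $20,870. Book value $112,703.
Year 2: ⌊$112,703 × 125%/8⌋ = $17,609. Book value $95,094.
Year 3: ⌊$95,094 × 125%/8⌋ = $14,858. Book value $80,236.
Year 4: ⌊$80,236 × 125%/8⌋ = $12,536. Book value $67,700.

$12,536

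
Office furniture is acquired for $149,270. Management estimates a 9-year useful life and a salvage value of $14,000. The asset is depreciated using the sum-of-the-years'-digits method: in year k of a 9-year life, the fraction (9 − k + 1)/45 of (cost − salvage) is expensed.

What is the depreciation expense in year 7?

Depreciable base = $149,270 − $14,000 = $135,270.
Sum of the years' digits = 9+8+7+6+5+4+3+2+1 = 45.
Year 1: $135,270 × 9/45 = $27,054. Book value $122,216.
Year 2: $135,270 × 8/45 = $24,048. Book value $98,168.
Year 3: $135,270 × 7/45 = $21,042. Book value $77,126.
Year 4: $135,270 × 6/45 = $18,036. Book value $59,090.
Year 5: $135,270 × 5/45 = $15,030. Book value $44,060.
Year 6: $135,270 × 4/45 = $12,024. Book value $32,036.
Year 7: $135,270 × 3/45 = $9,018. Book value $23,018.

$9,018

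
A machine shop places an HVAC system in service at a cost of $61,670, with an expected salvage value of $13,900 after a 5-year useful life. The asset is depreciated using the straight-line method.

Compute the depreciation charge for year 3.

Depreciable base = $61,670 − $13,900 = $47,770.
Annual expense = $47,770 / 5 = $9,554.

$9,554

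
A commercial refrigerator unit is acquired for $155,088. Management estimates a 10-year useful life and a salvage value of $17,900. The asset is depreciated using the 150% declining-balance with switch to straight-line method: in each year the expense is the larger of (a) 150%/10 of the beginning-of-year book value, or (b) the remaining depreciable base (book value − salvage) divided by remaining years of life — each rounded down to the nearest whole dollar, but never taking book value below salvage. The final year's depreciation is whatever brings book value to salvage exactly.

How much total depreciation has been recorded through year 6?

$96,594

Depreciable base = $155,088 − $17,900 = $137,188.
Year 1: DB = ⌊$155,088 × 150%/10⌋ = $23,263; SL = ⌊$137,188/10⌋ = $13,718 → take DB $23,263. Book value $131,825.
Year 2: DB = ⌊$131,825 × 150%/10⌋ = $19,773; SL = ⌊$113,925/9⌋ = $12,658 → take DB $19,773. Book value $112,052.
Year 3: DB = ⌊$112,052 × 150%/10⌋ = $16,807; SL = ⌊$94,152/8⌋ = $11,769 → take DB $16,807. Book value $95,245.
Year 4: DB = ⌊$95,245 × 150%/10⌋ = $14,286; SL = ⌊$77,345/7⌋ = $11,049 → take DB $14,286. Book value $80,959.
Year 5: DB = ⌊$80,959 × 150%/10⌋ = $12,143; SL = ⌊$63,059/6⌋ = $10,509 → take DB $12,143. Book value $68,816.
Year 6: DB = ⌊$68,816 × 150%/10⌋ = $10,322; SL = ⌊$50,916/5⌋ = $10,183 → take DB $10,322. Book value $58,494.
Accumulated through year 6 = $155,088 − $58,494 = $96,594.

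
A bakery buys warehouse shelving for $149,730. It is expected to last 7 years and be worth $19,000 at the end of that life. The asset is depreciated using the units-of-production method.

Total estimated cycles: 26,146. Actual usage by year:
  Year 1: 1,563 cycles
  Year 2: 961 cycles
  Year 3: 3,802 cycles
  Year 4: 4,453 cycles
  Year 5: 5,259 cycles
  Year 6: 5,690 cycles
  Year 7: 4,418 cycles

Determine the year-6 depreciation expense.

$28,450

Depreciable base = $149,730 − $19,000 = $130,730.
Rate = $130,730 / 26,146 cycles = $5 per cycle.
Year 1: 1,563 × $5 = $7,815. Book value $141,915.
Year 2: 961 × $5 = $4,805. Book value $137,110.
Year 3: 3,802 × $5 = $19,010. Book value $118,100.
Year 4: 4,453 × $5 = $22,265. Book value $95,835.
Year 5: 5,259 × $5 = $26,295. Book value $69,540.
Year 6: 5,690 × $5 = $28,450. Book value $41,090.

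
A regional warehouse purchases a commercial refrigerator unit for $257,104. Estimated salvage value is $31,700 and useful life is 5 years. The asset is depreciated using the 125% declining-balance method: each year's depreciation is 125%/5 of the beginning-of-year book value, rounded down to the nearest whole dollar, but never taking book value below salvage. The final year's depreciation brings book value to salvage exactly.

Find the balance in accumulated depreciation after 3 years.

$148,638

Depreciable base = $257,104 − $31,700 = $225,404.
Year 1: ⌊$257,104 × 125%/5⌋ = $64,276. Book value $192,828.
Year 2: ⌊$192,828 × 125%/5⌋ = $48,207. Book value $144,621.
Year 3: ⌊$144,621 × 125%/5⌋ = $36,155. Book value $108,466.
Accumulated through year 3 = $257,104 − $108,466 = $148,638.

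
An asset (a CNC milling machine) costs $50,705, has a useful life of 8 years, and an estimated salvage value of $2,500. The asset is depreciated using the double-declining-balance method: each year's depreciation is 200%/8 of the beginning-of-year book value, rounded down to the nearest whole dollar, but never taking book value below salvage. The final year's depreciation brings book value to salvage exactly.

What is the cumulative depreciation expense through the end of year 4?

Depreciable base = $50,705 − $2,500 = $48,205.
Year 1: ⌊$50,705 × 200%/8⌋ = $12,676. Book value $38,029.
Year 2: ⌊$38,029 × 200%/8⌋ = $9,507. Book value $28,522.
Year 3: ⌊$28,522 × 200%/8⌋ = $7,130. Book value $21,392.
Year 4: ⌊$21,392 × 200%/8⌋ = $5,348. Book value $16,044.
Accumulated through year 4 = $50,705 − $16,044 = $34,661.

$34,661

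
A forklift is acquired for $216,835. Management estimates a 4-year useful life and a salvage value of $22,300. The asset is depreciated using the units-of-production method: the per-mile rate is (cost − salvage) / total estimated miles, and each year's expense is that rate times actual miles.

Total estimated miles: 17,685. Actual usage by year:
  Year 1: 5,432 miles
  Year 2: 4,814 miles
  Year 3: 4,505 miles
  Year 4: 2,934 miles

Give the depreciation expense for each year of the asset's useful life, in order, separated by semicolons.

Depreciable base = $216,835 − $22,300 = $194,535.
Rate = $194,535 / 17,685 miles = $11 per mile.
Year 1: 5,432 × $11 = $59,752. Book value $157,083.
Year 2: 4,814 × $11 = $52,954. Book value $104,129.
Year 3: 4,505 × $11 = $49,555. Book value $54,574.
Year 4: 2,934 × $11 = $32,274. Book value $22,300.

$59,752; $52,954; $49,555; $32,274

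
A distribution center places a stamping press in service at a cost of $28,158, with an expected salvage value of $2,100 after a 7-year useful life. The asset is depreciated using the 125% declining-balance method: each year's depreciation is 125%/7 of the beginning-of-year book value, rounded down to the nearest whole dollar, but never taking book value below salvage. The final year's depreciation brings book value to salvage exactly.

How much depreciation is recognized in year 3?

Depreciable base = $28,158 − $2,100 = $26,058.
Year 1: ⌊$28,158 × 125%/7⌋ = $5,028. Book value $23,130.
Year 2: ⌊$23,130 × 125%/7⌋ = $4,130. Book value $19,000.
Year 3: ⌊$19,000 × 125%/7⌋ = $3,392. Book value $15,608.

$3,392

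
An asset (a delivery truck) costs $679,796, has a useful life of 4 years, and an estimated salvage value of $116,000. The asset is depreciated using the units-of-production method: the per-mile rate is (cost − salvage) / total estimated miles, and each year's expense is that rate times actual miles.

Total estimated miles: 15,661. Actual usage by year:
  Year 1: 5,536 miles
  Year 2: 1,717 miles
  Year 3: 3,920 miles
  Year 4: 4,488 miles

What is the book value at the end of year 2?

$418,688

Depreciable base = $679,796 − $116,000 = $563,796.
Rate = $563,796 / 15,661 miles = $36 per mile.
Year 1: 5,536 × $36 = $199,296. Book value $480,500.
Year 2: 1,717 × $36 = $61,812. Book value $418,688.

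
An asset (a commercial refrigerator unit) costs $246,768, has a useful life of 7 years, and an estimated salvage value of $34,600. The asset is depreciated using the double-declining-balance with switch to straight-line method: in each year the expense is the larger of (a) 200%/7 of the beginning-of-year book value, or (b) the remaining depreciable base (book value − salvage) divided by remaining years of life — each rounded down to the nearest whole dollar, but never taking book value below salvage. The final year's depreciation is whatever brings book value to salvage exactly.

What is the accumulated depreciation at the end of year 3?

$156,837

Depreciable base = $246,768 − $34,600 = $212,168.
Year 1: DB = ⌊$246,768 × 200%/7⌋ = $70,505; SL = ⌊$212,168/7⌋ = $30,309 → take DB $70,505. Book value $176,263.
Year 2: DB = ⌊$176,263 × 200%/7⌋ = $50,360; SL = ⌊$141,663/6⌋ = $23,610 → take DB $50,360. Book value $125,903.
Year 3: DB = ⌊$125,903 × 200%/7⌋ = $35,972; SL = ⌊$91,303/5⌋ = $18,260 → take DB $35,972. Book value $89,931.
Accumulated through year 3 = $246,768 − $89,931 = $156,837.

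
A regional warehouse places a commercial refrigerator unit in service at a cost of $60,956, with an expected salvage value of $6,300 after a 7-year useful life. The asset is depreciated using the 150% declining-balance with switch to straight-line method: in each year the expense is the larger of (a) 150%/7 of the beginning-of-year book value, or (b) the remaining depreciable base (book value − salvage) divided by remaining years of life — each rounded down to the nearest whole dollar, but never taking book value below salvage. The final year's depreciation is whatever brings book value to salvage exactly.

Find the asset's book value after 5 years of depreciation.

$17,588

Depreciable base = $60,956 − $6,300 = $54,656.
Year 1: DB = ⌊$60,956 × 150%/7⌋ = $13,062; SL = ⌊$54,656/7⌋ = $7,808 → take DB $13,062. Book value $47,894.
Year 2: DB = ⌊$47,894 × 150%/7⌋ = $10,263; SL = ⌊$41,594/6⌋ = $6,932 → take DB $10,263. Book value $37,631.
Year 3: DB = ⌊$37,631 × 150%/7⌋ = $8,063; SL = ⌊$31,331/5⌋ = $6,266 → take DB $8,063. Book value $29,568.
Year 4: DB = ⌊$29,568 × 150%/7⌋ = $6,336; SL = ⌊$23,268/4⌋ = $5,817 → take DB $6,336. Book value $23,232.
Year 5: DB = ⌊$23,232 × 150%/7⌋ = $4,978; SL = ⌊$16,932/3⌋ = $5,644 → take SL $5,644. Book value $17,588.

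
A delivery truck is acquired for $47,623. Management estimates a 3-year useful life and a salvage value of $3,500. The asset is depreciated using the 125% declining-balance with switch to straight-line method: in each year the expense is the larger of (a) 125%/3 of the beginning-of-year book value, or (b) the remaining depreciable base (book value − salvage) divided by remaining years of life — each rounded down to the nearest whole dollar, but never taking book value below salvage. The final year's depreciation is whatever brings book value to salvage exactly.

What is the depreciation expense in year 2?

$12,140

Depreciable base = $47,623 − $3,500 = $44,123.
Year 1: DB = ⌊$47,623 × 125%/3⌋ = $19,842; SL = ⌊$44,123/3⌋ = $14,707 → take DB $19,842. Book value $27,781.
Year 2: DB = ⌊$27,781 × 125%/3⌋ = $11,575; SL = ⌊$24,281/2⌋ = $12,140 → take SL $12,140. Book value $15,641.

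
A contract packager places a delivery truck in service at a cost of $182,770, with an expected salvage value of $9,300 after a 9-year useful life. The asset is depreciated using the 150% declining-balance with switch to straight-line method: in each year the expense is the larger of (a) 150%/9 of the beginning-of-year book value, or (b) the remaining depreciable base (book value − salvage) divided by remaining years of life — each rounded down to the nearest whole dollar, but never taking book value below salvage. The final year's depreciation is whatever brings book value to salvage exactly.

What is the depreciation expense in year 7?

$15,769

Depreciable base = $182,770 − $9,300 = $173,470.
Year 1: DB = ⌊$182,770 × 150%/9⌋ = $30,461; SL = ⌊$173,470/9⌋ = $19,274 → take DB $30,461. Book value $152,309.
Year 2: DB = ⌊$152,309 × 150%/9⌋ = $25,384; SL = ⌊$143,009/8⌋ = $17,876 → take DB $25,384. Book value $126,925.
Year 3: DB = ⌊$126,925 × 150%/9⌋ = $21,154; SL = ⌊$117,625/7⌋ = $16,803 → take DB $21,154. Book value $105,771.
Year 4: DB = ⌊$105,771 × 150%/9⌋ = $17,628; SL = ⌊$96,471/6⌋ = $16,078 → take DB $17,628. Book value $88,143.
Year 5: DB = ⌊$88,143 × 150%/9⌋ = $14,690; SL = ⌊$78,843/5⌋ = $15,768 → take SL $15,768. Book value $72,375.
Year 6: DB = ⌊$72,375 × 150%/9⌋ = $12,062; SL = ⌊$63,075/4⌋ = $15,768 → take SL $15,768. Book value $56,607.
Year 7: DB = ⌊$56,607 × 150%/9⌋ = $9,434; SL = ⌊$47,307/3⌋ = $15,769 → take SL $15,769. Book value $40,838.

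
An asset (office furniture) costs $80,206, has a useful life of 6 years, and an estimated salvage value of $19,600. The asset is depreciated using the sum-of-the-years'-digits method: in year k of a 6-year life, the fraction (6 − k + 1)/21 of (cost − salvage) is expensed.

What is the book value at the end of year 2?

Depreciable base = $80,206 − $19,600 = $60,606.
Sum of the years' digits = 6+5+4+3+2+1 = 21.
Year 1: $60,606 × 6/21 = $17,316. Book value $62,890.
Year 2: $60,606 × 5/21 = $14,430. Book value $48,460.

$48,460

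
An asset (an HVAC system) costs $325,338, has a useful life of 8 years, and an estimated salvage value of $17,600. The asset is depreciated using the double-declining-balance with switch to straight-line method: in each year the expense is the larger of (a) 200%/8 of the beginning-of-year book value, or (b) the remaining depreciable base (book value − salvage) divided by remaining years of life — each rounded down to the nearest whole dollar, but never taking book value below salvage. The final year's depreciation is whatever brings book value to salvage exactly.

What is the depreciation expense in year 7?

$19,868

Depreciable base = $325,338 − $17,600 = $307,738.
Year 1: DB = ⌊$325,338 × 200%/8⌋ = $81,334; SL = ⌊$307,738/8⌋ = $38,467 → take DB $81,334. Book value $244,004.
Year 2: DB = ⌊$244,004 × 200%/8⌋ = $61,001; SL = ⌊$226,404/7⌋ = $32,343 → take DB $61,001. Book value $183,003.
Year 3: DB = ⌊$183,003 × 200%/8⌋ = $45,750; SL = ⌊$165,403/6⌋ = $27,567 → take DB $45,750. Book value $137,253.
Year 4: DB = ⌊$137,253 × 200%/8⌋ = $34,313; SL = ⌊$119,653/5⌋ = $23,930 → take DB $34,313. Book value $102,940.
Year 5: DB = ⌊$102,940 × 200%/8⌋ = $25,735; SL = ⌊$85,340/4⌋ = $21,335 → take DB $25,735. Book value $77,205.
Year 6: DB = ⌊$77,205 × 200%/8⌋ = $19,301; SL = ⌊$59,605/3⌋ = $19,868 → take SL $19,868. Book value $57,337.
Year 7: DB = ⌊$57,337 × 200%/8⌋ = $14,334; SL = ⌊$39,737/2⌋ = $19,868 → take SL $19,868. Book value $37,469.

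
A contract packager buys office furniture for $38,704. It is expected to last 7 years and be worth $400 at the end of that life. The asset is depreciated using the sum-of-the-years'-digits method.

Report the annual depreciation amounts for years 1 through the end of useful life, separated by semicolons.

Depreciable base = $38,704 − $400 = $38,304.
Sum of the years' digits = 7+6+5+4+3+2+1 = 28.
Year 1: $38,304 × 7/28 = $9,576. Book value $29,128.
Year 2: $38,304 × 6/28 = $8,208. Book value $20,920.
Year 3: $38,304 × 5/28 = $6,840. Book value $14,080.
Year 4: $38,304 × 4/28 = $5,472. Book value $8,608.
Year 5: $38,304 × 3/28 = $4,104. Book value $4,504.
Year 6: $38,304 × 2/28 = $2,736. Book value $1,768.
Year 7: $38,304 × 1/28 = $1,368. Book value $400.

$9,576; $8,208; $6,840; $5,472; $4,104; $2,736; $1,368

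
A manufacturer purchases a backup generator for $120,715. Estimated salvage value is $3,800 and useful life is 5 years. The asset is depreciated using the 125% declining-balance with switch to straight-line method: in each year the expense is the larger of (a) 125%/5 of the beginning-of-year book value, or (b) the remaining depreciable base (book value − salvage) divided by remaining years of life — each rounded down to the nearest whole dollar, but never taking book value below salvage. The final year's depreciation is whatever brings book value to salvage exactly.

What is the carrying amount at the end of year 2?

$67,903

Depreciable base = $120,715 − $3,800 = $116,915.
Year 1: DB = ⌊$120,715 × 125%/5⌋ = $30,178; SL = ⌊$116,915/5⌋ = $23,383 → take DB $30,178. Book value $90,537.
Year 2: DB = ⌊$90,537 × 125%/5⌋ = $22,634; SL = ⌊$86,737/4⌋ = $21,684 → take DB $22,634. Book value $67,903.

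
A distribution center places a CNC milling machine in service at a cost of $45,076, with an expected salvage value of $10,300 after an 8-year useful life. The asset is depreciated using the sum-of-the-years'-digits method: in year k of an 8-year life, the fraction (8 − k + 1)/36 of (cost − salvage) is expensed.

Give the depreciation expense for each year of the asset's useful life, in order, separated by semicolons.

$7,728; $6,762; $5,796; $4,830; $3,864; $2,898; $1,932; $966

Depreciable base = $45,076 − $10,300 = $34,776.
Sum of the years' digits = 8+7+6+5+4+3+2+1 = 36.
Year 1: $34,776 × 8/36 = $7,728. Book value $37,348.
Year 2: $34,776 × 7/36 = $6,762. Book value $30,586.
Year 3: $34,776 × 6/36 = $5,796. Book value $24,790.
Year 4: $34,776 × 5/36 = $4,830. Book value $19,960.
Year 5: $34,776 × 4/36 = $3,864. Book value $16,096.
Year 6: $34,776 × 3/36 = $2,898. Book value $13,198.
Year 7: $34,776 × 2/36 = $1,932. Book value $11,266.
Year 8: $34,776 × 1/36 = $966. Book value $10,300.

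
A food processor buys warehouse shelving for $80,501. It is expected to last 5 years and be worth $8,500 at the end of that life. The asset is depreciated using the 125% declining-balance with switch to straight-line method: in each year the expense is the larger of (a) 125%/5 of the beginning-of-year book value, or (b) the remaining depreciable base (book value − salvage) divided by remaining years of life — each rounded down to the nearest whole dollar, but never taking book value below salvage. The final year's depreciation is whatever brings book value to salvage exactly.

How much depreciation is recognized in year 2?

Depreciable base = $80,501 − $8,500 = $72,001.
Year 1: DB = ⌊$80,501 × 125%/5⌋ = $20,125; SL = ⌊$72,001/5⌋ = $14,400 → take DB $20,125. Book value $60,376.
Year 2: DB = ⌊$60,376 × 125%/5⌋ = $15,094; SL = ⌊$51,876/4⌋ = $12,969 → take DB $15,094. Book value $45,282.

$15,094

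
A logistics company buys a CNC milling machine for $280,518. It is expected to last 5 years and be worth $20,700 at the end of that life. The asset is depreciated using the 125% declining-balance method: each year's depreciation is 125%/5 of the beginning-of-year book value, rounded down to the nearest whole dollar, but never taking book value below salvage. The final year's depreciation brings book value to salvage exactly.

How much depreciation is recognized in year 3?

$39,448

Depreciable base = $280,518 − $20,700 = $259,818.
Year 1: ⌊$280,518 × 125%/5⌋ = $70,129. Book value $210,389.
Year 2: ⌊$210,389 × 125%/5⌋ = $52,597. Book value $157,792.
Year 3: ⌊$157,792 × 125%/5⌋ = $39,448. Book value $118,344.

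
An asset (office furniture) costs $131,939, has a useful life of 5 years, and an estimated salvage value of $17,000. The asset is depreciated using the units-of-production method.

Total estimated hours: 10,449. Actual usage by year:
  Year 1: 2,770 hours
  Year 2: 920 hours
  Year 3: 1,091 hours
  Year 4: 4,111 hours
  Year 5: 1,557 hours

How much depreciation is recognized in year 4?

Depreciable base = $131,939 − $17,000 = $114,939.
Rate = $114,939 / 10,449 hours = $11 per hour.
Year 1: 2,770 × $11 = $30,470. Book value $101,469.
Year 2: 920 × $11 = $10,120. Book value $91,349.
Year 3: 1,091 × $11 = $12,001. Book value $79,348.
Year 4: 4,111 × $11 = $45,221. Book value $34,127.

$45,221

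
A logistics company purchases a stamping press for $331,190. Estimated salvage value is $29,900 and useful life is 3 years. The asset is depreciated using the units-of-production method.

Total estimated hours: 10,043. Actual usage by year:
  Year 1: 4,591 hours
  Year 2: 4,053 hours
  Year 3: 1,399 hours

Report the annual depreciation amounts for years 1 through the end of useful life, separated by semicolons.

$137,730; $121,590; $41,970

Depreciable base = $331,190 − $29,900 = $301,290.
Rate = $301,290 / 10,043 hours = $30 per hour.
Year 1: 4,591 × $30 = $137,730. Book value $193,460.
Year 2: 4,053 × $30 = $121,590. Book value $71,870.
Year 3: 1,399 × $30 = $41,970. Book value $29,900.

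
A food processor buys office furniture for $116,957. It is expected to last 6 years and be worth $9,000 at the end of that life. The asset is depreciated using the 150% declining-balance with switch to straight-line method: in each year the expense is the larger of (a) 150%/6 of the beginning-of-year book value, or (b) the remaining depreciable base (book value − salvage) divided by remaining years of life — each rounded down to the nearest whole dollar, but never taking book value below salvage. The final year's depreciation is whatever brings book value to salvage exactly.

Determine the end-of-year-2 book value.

Depreciable base = $116,957 − $9,000 = $107,957.
Year 1: DB = ⌊$116,957 × 150%/6⌋ = $29,239; SL = ⌊$107,957/6⌋ = $17,992 → take DB $29,239. Book value $87,718.
Year 2: DB = ⌊$87,718 × 150%/6⌋ = $21,929; SL = ⌊$78,718/5⌋ = $15,743 → take DB $21,929. Book value $65,789.

$65,789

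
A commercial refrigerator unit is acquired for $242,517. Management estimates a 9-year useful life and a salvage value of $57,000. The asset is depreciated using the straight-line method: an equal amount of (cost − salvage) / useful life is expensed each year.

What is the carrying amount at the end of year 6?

Depreciable base = $242,517 − $57,000 = $185,517.
Annual expense = $185,517 / 9 = $20,613.
End of year 1: book value $221,904.
End of year 2: book value $201,291.
End of year 3: book value $180,678.
End of year 4: book value $160,065.
End of year 5: book value $139,452.
End of year 6: book value $118,839.

$118,839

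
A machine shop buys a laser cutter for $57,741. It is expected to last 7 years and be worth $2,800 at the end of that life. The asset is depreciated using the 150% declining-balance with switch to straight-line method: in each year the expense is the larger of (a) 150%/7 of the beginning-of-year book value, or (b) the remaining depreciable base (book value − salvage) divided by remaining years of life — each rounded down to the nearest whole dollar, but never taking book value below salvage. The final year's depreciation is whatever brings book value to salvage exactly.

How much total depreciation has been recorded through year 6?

$48,638

Depreciable base = $57,741 − $2,800 = $54,941.
Year 1: DB = ⌊$57,741 × 150%/7⌋ = $12,373; SL = ⌊$54,941/7⌋ = $7,848 → take DB $12,373. Book value $45,368.
Year 2: DB = ⌊$45,368 × 150%/7⌋ = $9,721; SL = ⌊$42,568/6⌋ = $7,094 → take DB $9,721. Book value $35,647.
Year 3: DB = ⌊$35,647 × 150%/7⌋ = $7,638; SL = ⌊$32,847/5⌋ = $6,569 → take DB $7,638. Book value $28,009.
Year 4: DB = ⌊$28,009 × 150%/7⌋ = $6,001; SL = ⌊$25,209/4⌋ = $6,302 → take SL $6,302. Book value $21,707.
Year 5: DB = ⌊$21,707 × 150%/7⌋ = $4,651; SL = ⌊$18,907/3⌋ = $6,302 → take SL $6,302. Book value $15,405.
Year 6: DB = ⌊$15,405 × 150%/7⌋ = $3,301; SL = ⌊$12,605/2⌋ = $6,302 → take SL $6,302. Book value $9,103.
Accumulated through year 6 = $57,741 − $9,103 = $48,638.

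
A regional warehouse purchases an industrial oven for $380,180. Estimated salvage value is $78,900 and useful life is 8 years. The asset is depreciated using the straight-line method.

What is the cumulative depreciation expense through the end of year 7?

Depreciable base = $380,180 − $78,900 = $301,280.
Annual expense = $301,280 / 8 = $37,660.
End of year 1: book value $342,520.
End of year 2: book value $304,860.
End of year 3: book value $267,200.
End of year 4: book value $229,540.
End of year 5: book value $191,880.
End of year 6: book value $154,220.
End of year 7: book value $116,560.
Accumulated through year 7 = $380,180 − $116,560 = $263,620.

$263,620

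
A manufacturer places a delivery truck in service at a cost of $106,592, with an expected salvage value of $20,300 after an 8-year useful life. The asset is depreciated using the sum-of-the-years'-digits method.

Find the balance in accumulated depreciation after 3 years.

$50,337

Depreciable base = $106,592 − $20,300 = $86,292.
Sum of the years' digits = 8+7+6+5+4+3+2+1 = 36.
Year 1: $86,292 × 8/36 = $19,176. Book value $87,416.
Year 2: $86,292 × 7/36 = $16,779. Book value $70,637.
Year 3: $86,292 × 6/36 = $14,382. Book value $56,255.
Accumulated through year 3 = $106,592 − $56,255 = $50,337.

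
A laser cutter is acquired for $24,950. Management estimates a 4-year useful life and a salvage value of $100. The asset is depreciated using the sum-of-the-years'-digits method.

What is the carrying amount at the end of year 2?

$7,555

Depreciable base = $24,950 − $100 = $24,850.
Sum of the years' digits = 4+3+2+1 = 10.
Year 1: $24,850 × 4/10 = $9,940. Book value $15,010.
Year 2: $24,850 × 3/10 = $7,455. Book value $7,555.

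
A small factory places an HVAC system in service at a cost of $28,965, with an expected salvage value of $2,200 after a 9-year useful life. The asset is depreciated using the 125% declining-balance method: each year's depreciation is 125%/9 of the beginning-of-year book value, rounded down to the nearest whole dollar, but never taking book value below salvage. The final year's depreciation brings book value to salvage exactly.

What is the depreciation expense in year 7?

$1,640

Depreciable base = $28,965 − $2,200 = $26,765.
Year 1: ⌊$28,965 × 125%/9⌋ = $4,022. Book value $24,943.
Year 2: ⌊$24,943 × 125%/9⌋ = $3,464. Book value $21,479.
Year 3: ⌊$21,479 × 125%/9⌋ = $2,983. Book value $18,496.
Year 4: ⌊$18,496 × 125%/9⌋ = $2,568. Book value $15,928.
Year 5: ⌊$15,928 × 125%/9⌋ = $2,212. Book value $13,716.
Year 6: ⌊$13,716 × 125%/9⌋ = $1,905. Book value $11,811.
Year 7: ⌊$11,811 × 125%/9⌋ = $1,640. Book value $10,171.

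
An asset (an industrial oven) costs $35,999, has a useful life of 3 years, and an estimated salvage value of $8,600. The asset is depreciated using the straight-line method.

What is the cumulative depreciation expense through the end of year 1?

$9,133

Depreciable base = $35,999 − $8,600 = $27,399.
Annual expense = $27,399 / 3 = $9,133.
End of year 1: book value $26,866.
Accumulated through year 1 = $35,999 − $26,866 = $9,133.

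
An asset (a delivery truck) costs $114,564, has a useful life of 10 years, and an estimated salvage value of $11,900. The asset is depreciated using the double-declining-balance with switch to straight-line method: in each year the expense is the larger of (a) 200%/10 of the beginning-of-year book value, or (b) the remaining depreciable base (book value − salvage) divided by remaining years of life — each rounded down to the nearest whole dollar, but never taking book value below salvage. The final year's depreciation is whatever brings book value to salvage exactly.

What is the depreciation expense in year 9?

Depreciable base = $114,564 − $11,900 = $102,664.
Year 1: DB = ⌊$114,564 × 200%/10⌋ = $22,912; SL = ⌊$102,664/10⌋ = $10,266 → take DB $22,912. Book value $91,652.
Year 2: DB = ⌊$91,652 × 200%/10⌋ = $18,330; SL = ⌊$79,752/9⌋ = $8,861 → take DB $18,330. Book value $73,322.
Year 3: DB = ⌊$73,322 × 200%/10⌋ = $14,664; SL = ⌊$61,422/8⌋ = $7,677 → take DB $14,664. Book value $58,658.
Year 4: DB = ⌊$58,658 × 200%/10⌋ = $11,731; SL = ⌊$46,758/7⌋ = $6,679 → take DB $11,731. Book value $46,927.
Year 5: DB = ⌊$46,927 × 200%/10⌋ = $9,385; SL = ⌊$35,027/6⌋ = $5,837 → take DB $9,385. Book value $37,542.
Year 6: DB = ⌊$37,542 × 200%/10⌋ = $7,508; SL = ⌊$25,642/5⌋ = $5,128 → take DB $7,508. Book value $30,034.
Year 7: DB = ⌊$30,034 × 200%/10⌋ = $6,006; SL = ⌊$18,134/4⌋ = $4,533 → take DB $6,006. Book value $24,028.
Year 8: DB = ⌊$24,028 × 200%/10⌋ = $4,805; SL = ⌊$12,128/3⌋ = $4,042 → take DB $4,805. Book value $19,223.
Year 9: DB = ⌊$19,223 × 200%/10⌋ = $3,844; SL = ⌊$7,323/2⌋ = $3,661 → take DB $3,844. Book value $15,379.

$3,844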